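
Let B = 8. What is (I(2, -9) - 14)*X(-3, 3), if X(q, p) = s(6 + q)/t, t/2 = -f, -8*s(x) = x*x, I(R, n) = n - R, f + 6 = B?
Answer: -225/32 ≈ -7.0313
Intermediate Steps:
f = 2 (f = -6 + 8 = 2)
s(x) = -x²/8 (s(x) = -x*x/8 = -x²/8)
t = -4 (t = 2*(-1*2) = 2*(-2) = -4)
X(q, p) = (6 + q)²/32 (X(q, p) = -(6 + q)²/8/(-4) = -(6 + q)²/8*(-¼) = (6 + q)²/32)
(I(2, -9) - 14)*X(-3, 3) = ((-9 - 1*2) - 14)*((6 - 3)²/32) = ((-9 - 2) - 14)*((1/32)*3²) = (-11 - 14)*((1/32)*9) = -25*9/32 = -225/32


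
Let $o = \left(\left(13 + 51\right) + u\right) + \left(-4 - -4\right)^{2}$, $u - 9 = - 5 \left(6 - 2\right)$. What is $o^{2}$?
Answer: $2809$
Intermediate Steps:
$u = -11$ ($u = 9 - 5 \left(6 - 2\right) = 9 - 20 = -11$)
$o = 53$ ($o = \left(\left(13 + 51\right) - 11\right) + \left(-4 - -4\right)^{2} = \left(64 - 11\right) + \left(-4 + 4\right)^{2} = 53 + 0^{2} = 53 + 0 = 53$)
$o^{2} = 53^{2} = 2809$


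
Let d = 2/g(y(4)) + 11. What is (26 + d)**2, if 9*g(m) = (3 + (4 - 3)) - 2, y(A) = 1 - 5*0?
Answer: 2116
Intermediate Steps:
y(A) = 1 (y(A) = 1 + 0 = 1)
g(m) = 2/9 (g(m) = ((3 + (4 - 3)) - 2)/9 = ((3 + 1) - 2)/9 = (4 - 2)/9 = (1/9)*2 = 2/9)
d = 20 (d = 2/(2/9) + 11 = 2*(9/2) + 11 = 9 + 11 = 20)
(26 + d)**2 = (26 + 20)**2 = 46**2 = 2116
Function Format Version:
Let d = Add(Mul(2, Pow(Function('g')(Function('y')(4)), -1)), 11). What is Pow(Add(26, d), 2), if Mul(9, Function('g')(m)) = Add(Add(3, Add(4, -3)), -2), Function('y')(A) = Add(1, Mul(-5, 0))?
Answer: 2116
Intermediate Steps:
Function('y')(A) = 1 (Function('y')(A) = Add(1, 0) = 1)
Function('g')(m) = Rational(2, 9) (Function('g')(m) = Mul(Rational(1, 9), Add(Add(3, Add(4, -3)), -2)) = Mul(Rational(1, 9), Add(Add(3, 1), -2)) = Mul(Rational(1, 9), Add(4, -2)) = Mul(Rational(1, 9), 2) = Rational(2, 9))
d = 20 (d = Add(Mul(2, Pow(Rational(2, 9), -1)), 11) = Add(Mul(2, Rational(9, 2)), 11) = Add(9, 11) = 20)
Pow(Add(26, d), 2) = Pow(Add(26, 20), 2) = Pow(46, 2) = 2116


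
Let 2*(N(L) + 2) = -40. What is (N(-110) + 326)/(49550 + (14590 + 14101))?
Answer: 304/78241 ≈ 0.0038854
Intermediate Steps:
N(L) = -22 (N(L) = -2 + (½)*(-40) = -2 - 20 = -22)
(N(-110) + 326)/(49550 + (14590 + 14101)) = (-22 + 326)/(49550 + (14590 + 14101)) = 304/(49550 + 28691) = 304/78241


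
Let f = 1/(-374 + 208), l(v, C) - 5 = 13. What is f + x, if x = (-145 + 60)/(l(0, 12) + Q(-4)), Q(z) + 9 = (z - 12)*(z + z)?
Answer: -14247/22742 ≈ -0.62646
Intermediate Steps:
Q(z) = -9 + 2*z*(-12 + z) (Q(z) = -9 + (z - 12)*(z + z) = -9 + (-12 + z)*(2*z) = -9 + 2*z*(-12 + z))
l(v, C) = 18 (l(v, C) = 5 + 13 = 18)
f = -1/166 (f = 1/(-166) = -1/166 ≈ -0.0060241)
x = -85/137 (x = (-145 + 60)/(18 + (-9 - 24*(-4) + 2*(-4)²)) = -85/(18 + (-9 + 96 + 2*16)) = -85/(18 + (-9 + 96 + 32)) = -85/(18 + 119) = -85/137 ≈ -0.62044)
f + x = -1/166 - 85/137 = -14247/22742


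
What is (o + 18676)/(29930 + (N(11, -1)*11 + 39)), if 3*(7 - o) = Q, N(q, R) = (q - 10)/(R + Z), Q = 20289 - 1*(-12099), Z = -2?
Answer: 23661/89896 ≈ 0.26320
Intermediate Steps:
Q = 32388 (Q = 20289 + 12099 = 32388)
N(q, R) = (-10 + q)/(-2 + R) (N(q, R) = (q - 10)/(R - 2) = (-10 + q)/(-2 + R))
o = -10789 (o = 7 - ⅓*32388 = 7 - 10796 = -10789)
(o + 18676)/(29930 + (N(11, -1)*11 + 39)) = (-10789 + 18676)/(29930 + (((-10 + 11)/(-2 - 1))*11 + 39)) = 7887/(29930 + ((1/(-3))*11 + 39)) = 7887/(29930 + (-⅓*1*11 + 39)) = 7887/(29930 + (-⅓*11 + 39)) = 7887/(29930 + (-11/3 + 39)) = 7887/(29930 + 106/3) = 7887/(89896/3) = 7887*(3/89896) = 23661/89896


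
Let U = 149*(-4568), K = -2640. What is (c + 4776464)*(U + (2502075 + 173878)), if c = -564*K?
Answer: 12501532081104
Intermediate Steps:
U = -680632
c = 1488960 (c = -564*(-2640) = 1488960)
(c + 4776464)*(U + (2502075 + 173878)) = (1488960 + 4776464)*(-680632 + (2502075 + 173878)) = 6265424*(-680632 + 2675953) = 6265424*1995321 = 12501532081104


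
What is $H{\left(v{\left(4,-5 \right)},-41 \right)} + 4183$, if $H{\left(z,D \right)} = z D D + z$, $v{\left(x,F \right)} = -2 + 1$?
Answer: $2501$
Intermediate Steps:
$v{\left(x,F \right)} = -1$
$H{\left(z,D \right)} = z + z D^{2}$ ($H{\left(z,D \right)} = D z D + z = z D^{2} + z = z + z D^{2}$)
$H{\left(v{\left(4,-5 \right)},-41 \right)} + 4183 = - (1 + \left(-41\right)^{2}) + 4183 = - (1 + 1681) + 4183 = \left(-1\right) 1682 + 4183 = -1682 + 4183 = 2501$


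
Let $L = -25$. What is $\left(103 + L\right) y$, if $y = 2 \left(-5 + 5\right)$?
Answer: $0$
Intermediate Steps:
$y = 0$ ($y = 2 \cdot 0 = 0$)
$\left(103 + L\right) y = \left(103 - 25\right) 0 = 78 \cdot 0 = 0$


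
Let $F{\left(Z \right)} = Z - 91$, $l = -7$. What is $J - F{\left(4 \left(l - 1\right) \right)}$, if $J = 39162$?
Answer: $39285$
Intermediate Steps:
$F{\left(Z \right)} = -91 + Z$
$J - F{\left(4 \left(l - 1\right) \right)} = 39162 - \left(-91 + 4 \left(-7 - 1\right)\right) = 39162 - \left(-91 + 4 \left(-8\right)\right) = 39162 - \left(-91 - 32\right) = 39162 - -123 = 39162 + 123 = 39285$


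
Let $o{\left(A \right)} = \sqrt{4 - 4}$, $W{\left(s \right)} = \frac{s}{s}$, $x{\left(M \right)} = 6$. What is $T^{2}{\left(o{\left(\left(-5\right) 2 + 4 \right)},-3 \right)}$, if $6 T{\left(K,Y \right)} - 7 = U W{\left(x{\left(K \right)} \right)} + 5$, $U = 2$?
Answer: $\frac{49}{9} \approx 5.4444$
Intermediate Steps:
$W{\left(s \right)} = 1$
$o{\left(A \right)} = 0$ ($o{\left(A \right)} = \sqrt{0} = 0$)
$T{\left(K,Y \right)} = \frac{7}{3}$ ($T{\left(K,Y \right)} = \frac{7}{6} + \frac{2 \cdot 1 + 5}{6} = \frac{7}{6} + \frac{2 + 5}{6} = \frac{7}{6} + \frac{1}{6} \cdot 7 = \frac{7}{6} + \frac{7}{6} = \frac{7}{3}$)
$T^{2}{\left(o{\left(\left(-5\right) 2 + 4 \right)},-3 \right)} = \left(\frac{7}{3}\right)^{2} = \frac{49}{9}$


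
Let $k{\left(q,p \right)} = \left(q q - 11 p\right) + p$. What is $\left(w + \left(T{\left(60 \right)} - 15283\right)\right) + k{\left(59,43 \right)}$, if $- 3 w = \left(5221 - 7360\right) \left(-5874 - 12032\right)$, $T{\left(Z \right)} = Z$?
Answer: $-12779150$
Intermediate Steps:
$k{\left(q,p \right)} = q^{2} - 10 p$ ($k{\left(q,p \right)} = \left(q^{2} - 11 p\right) + p = q^{2} - 10 p$)
$w = -12766978$ ($w = - \frac{\left(5221 - 7360\right) \left(-5874 - 12032\right)}{3} = - \frac{\left(-2139\right) \left(-17906\right)}{3} = \left(- \frac{1}{3}\right) 38300934 = -12766978$)
$\left(w + \left(T{\left(60 \right)} - 15283\right)\right) + k{\left(59,43 \right)} = \left(-12766978 + \left(60 - 15283\right)\right) + \left(59^{2} - 430\right) = \left(-12766978 - 15223\right) + \left(3481 - 430\right) = -12782201 + 3051 = -12779150$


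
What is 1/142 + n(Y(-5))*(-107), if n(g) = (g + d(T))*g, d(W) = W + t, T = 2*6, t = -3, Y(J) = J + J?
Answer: -151939/142 ≈ -1070.0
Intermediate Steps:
Y(J) = 2*J
T = 12
d(W) = -3 + W (d(W) = W - 3 = -3 + W)
n(g) = g*(9 + g) (n(g) = (g + (-3 + 12))*g = (g + 9)*g = (9 + g)*g = g*(9 + g))
1/142 + n(Y(-5))*(-107) = 1/142 + ((2*(-5))*(9 + 2*(-5)))*(-107) = 1/142 - 10*(9 - 10)*(-107) = 1/142 - 10*(-1)*(-107) = 1/142 + 10*(-107) = 1/142 - 1070 = -151939/142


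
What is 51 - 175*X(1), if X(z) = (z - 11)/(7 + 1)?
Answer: 1079/4 ≈ 269.75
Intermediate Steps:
X(z) = -11/8 + z/8 (X(z) = (-11 + z)/8 = (-11 + z)*(1/8) = -11/8 + z/8)
51 - 175*X(1) = 51 - 175*(-11/8 + (1/8)*1) = 51 - 175*(-11/8 + 1/8) = 51 - 175*(-5/4) = 51 + 875/4 = 1079/4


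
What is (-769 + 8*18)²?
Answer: 390625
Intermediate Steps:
(-769 + 8*18)² = (-769 + 144)² = (-625)² = 390625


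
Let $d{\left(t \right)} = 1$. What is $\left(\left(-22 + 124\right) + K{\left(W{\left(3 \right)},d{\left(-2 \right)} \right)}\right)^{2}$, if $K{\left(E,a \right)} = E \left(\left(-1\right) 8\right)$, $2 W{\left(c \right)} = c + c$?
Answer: $6084$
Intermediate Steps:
$W{\left(c \right)} = c$ ($W{\left(c \right)} = \frac{c + c}{2} = \frac{2 c}{2} = c$)
$K{\left(E,a \right)} = - 8 E$ ($K{\left(E,a \right)} = E \left(-8\right) = - 8 E$)
$\left(\left(-22 + 124\right) + K{\left(W{\left(3 \right)},d{\left(-2 \right)} \right)}\right)^{2} = \left(\left(-22 + 124\right) - 24\right)^{2} = \left(102 - 24\right)^{2} = 78^{2} = 6084$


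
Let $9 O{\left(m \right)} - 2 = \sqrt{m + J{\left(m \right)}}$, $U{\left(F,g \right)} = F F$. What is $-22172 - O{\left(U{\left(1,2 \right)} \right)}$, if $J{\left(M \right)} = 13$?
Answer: $- \frac{199550}{9} - \frac{\sqrt{14}}{9} \approx -22173.0$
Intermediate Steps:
$U{\left(F,g \right)} = F^{2}$
$O{\left(m \right)} = \frac{2}{9} + \frac{\sqrt{13 + m}}{9}$ ($O{\left(m \right)} = \frac{2}{9} + \frac{\sqrt{m + 13}}{9} = \frac{2}{9} + \frac{\sqrt{13 + m}}{9}$)
$-22172 - O{\left(U{\left(1,2 \right)} \right)} = -22172 - \left(\frac{2}{9} + \frac{\sqrt{13 + 1^{2}}}{9}\right) = -22172 - \left(\frac{2}{9} + \frac{\sqrt{13 + 1}}{9}\right) = -22172 - \left(\frac{2}{9} + \frac{\sqrt{14}}{9}\right) = - \frac{199550}{9} - \frac{\sqrt{14}}{9}$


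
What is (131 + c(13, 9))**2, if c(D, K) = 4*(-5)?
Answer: 12321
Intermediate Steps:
c(D, K) = -20
(131 + c(13, 9))**2 = (131 - 20)**2 = 111**2 = 12321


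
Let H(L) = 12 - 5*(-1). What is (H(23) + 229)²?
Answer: 60516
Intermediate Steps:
H(L) = 17 (H(L) = 12 - 1*(-5) = 12 + 5 = 17)
(H(23) + 229)² = (17 + 229)² = 246² = 60516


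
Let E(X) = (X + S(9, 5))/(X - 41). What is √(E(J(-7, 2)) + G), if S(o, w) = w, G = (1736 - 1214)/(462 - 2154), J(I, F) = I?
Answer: I*√84882/564 ≈ 0.51657*I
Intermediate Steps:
G = -29/94 (G = 522/(-1692) = 522*(-1/1692) = -29/94 ≈ -0.30851)
E(X) = (5 + X)/(-41 + X) (E(X) = (X + 5)/(X - 41) = (5 + X)/(-41 + X))
√(E(J(-7, 2)) + G) = √((5 - 7)/(-41 - 7) - 29/94) = √(-2/(-48) - 29/94) = √(-1/48*(-2) - 29/94) = √(1/24 - 29/94) = √(-301/1128) = I*√84882/564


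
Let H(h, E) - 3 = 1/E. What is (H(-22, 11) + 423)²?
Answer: 21967969/121 ≈ 1.8155e+5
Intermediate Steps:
H(h, E) = 3 + 1/E
(H(-22, 11) + 423)² = ((3 + 1/11) + 423)² = (34/11 + 423)² = (4687/11)² = 21967969/121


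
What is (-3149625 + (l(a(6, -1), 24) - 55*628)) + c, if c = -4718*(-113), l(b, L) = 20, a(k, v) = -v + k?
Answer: -2651011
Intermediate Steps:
a(k, v) = k - v
c = 533134
(-3149625 + (l(a(6, -1), 24) - 55*628)) + c = (-3149625 + (20 - 55*628)) + 533134 = (-3149625 + (20 - 34540)) + 533134 = (-3149625 - 34520) + 533134 = -3184145 + 533134 = -2651011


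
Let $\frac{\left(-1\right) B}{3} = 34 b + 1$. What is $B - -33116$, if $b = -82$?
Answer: $41477$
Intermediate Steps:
$B = 8361$ ($B = - 3 \left(34 \left(-82\right) + 1\right) = - 3 \left(-2788 + 1\right) = \left(-3\right) \left(-2787\right) = 8361$)
$B - -33116 = 8361 - -33116 = 8361 + 33116 = 41477$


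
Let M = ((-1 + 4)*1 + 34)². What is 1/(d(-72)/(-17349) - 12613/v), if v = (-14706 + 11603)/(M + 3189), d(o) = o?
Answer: 17944649/332465056754 ≈ 5.3975e-5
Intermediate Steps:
M = 1369 (M = (3*1 + 34)² = (3 + 34)² = 37² = 1369)
v = -3103/4558 (v = (-14706 + 11603)/(1369 + 3189) = -3103/4558 ≈ -0.68078)
1/(d(-72)/(-17349) - 12613/v) = 1/(-72/(-17349) - 12613/(-3103/4558)) = 1/(-72*(-1/17349) - 12613*(-4558/3103)) = 1/(24/5783 + 57490054/3103) = 1/(332465056754/17944649) = 17944649/332465056754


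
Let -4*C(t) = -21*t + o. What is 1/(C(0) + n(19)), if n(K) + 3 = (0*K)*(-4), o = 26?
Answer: -2/19 ≈ -0.10526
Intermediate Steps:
n(K) = -3 (n(K) = -3 + (0*K)*(-4) = -3 + 0*(-4) = -3 + 0 = -3)
C(t) = -13/2 + 21*t/4 (C(t) = -(-21*t + 26)/4 = -(26 - 21*t)/4 = -13/2 + 21*t/4)
1/(C(0) + n(19)) = 1/((-13/2 + (21/4)*0) - 3) = 1/((-13/2 + 0) - 3) = 1/(-13/2 - 3) = 1/(-19/2) = -2/19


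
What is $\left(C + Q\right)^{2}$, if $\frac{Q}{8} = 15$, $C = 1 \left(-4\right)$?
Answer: $13456$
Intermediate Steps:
$C = -4$
$Q = 120$ ($Q = 8 \cdot 15 = 120$)
$\left(C + Q\right)^{2} = \left(-4 + 120\right)^{2} = 116^{2} = 13456$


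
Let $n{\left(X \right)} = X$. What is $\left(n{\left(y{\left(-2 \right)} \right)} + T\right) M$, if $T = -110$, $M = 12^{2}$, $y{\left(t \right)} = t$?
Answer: $-16128$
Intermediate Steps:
$M = 144$
$\left(n{\left(y{\left(-2 \right)} \right)} + T\right) M = \left(-2 - 110\right) 144 = \left(-112\right) 144 = -16128$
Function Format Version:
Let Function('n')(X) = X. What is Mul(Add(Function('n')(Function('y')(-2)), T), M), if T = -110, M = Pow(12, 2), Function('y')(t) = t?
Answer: -16128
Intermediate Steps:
M = 144
Mul(Add(Function('n')(Function('y')(-2)), T), M) = Mul(Add(-2, -110), 144) = Mul(-112, 144) = -16128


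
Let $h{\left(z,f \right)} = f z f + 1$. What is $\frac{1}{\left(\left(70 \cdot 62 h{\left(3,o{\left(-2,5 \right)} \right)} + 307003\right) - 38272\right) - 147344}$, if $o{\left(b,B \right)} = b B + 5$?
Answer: $\frac{1}{451227} \approx 2.2162 \cdot 10^{-6}$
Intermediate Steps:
$o{\left(b,B \right)} = 5 + B b$ ($o{\left(b,B \right)} = B b + 5 = 5 + B b$)
$h{\left(z,f \right)} = 1 + z f^{2}$ ($h{\left(z,f \right)} = z f^{2} + 1 = 1 + z f^{2}$)
$\frac{1}{\left(\left(70 \cdot 62 h{\left(3,o{\left(-2,5 \right)} \right)} + 307003\right) - 38272\right) - 147344} = \frac{1}{\left(\left(70 \cdot 62 \left(1 + 3 \left(5 + 5 \left(-2\right)\right)^{2}\right) + 307003\right) - 38272\right) - 147344} = \frac{1}{\left(\left(4340 \left(1 + 3 \left(5 - 10\right)^{2}\right) + 307003\right) - 38272\right) - 147344} = \frac{1}{\left(\left(4340 \left(1 + 3 \left(-5\right)^{2}\right) + 307003\right) - 38272\right) - 147344} = \frac{1}{\left(\left(4340 \left(1 + 3 \cdot 25\right) + 307003\right) - 38272\right) - 147344} = \frac{1}{\left(\left(4340 \left(1 + 75\right) + 307003\right) - 38272\right) - 147344} = \frac{1}{\left(\left(4340 \cdot 76 + 307003\right) - 38272\right) - 147344} = \frac{1}{\left(\left(329840 + 307003\right) - 38272\right) - 147344} = \frac{1}{\left(636843 - 38272\right) - 147344} = \frac{1}{598571 - 147344} = \frac{1}{451227}$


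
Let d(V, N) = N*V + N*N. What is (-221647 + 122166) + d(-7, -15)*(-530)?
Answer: -274381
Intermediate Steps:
d(V, N) = N² + N*V (d(V, N) = N*V + N² = N² + N*V)
(-221647 + 122166) + d(-7, -15)*(-530) = (-221647 + 122166) - 15*(-15 - 7)*(-530) = -99481 - 15*(-22)*(-530) = -99481 + 330*(-530) = -99481 - 174900 = -274381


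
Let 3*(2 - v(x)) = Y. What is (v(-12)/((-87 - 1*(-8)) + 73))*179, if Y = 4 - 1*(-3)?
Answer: 179/18 ≈ 9.9444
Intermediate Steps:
Y = 7 (Y = 4 + 3 = 7)
v(x) = -⅓ (v(x) = 2 - ⅓*7 = 2 - 7/3 = -⅓)
(v(-12)/((-87 - 1*(-8)) + 73))*179 = (-⅓/((-87 - 1*(-8)) + 73))*179 = (-⅓/((-87 + 8) + 73))*179 = (-⅓/(-79 + 73))*179 = (-⅓/(-6))*179 = -⅙*(-⅓)*179 = (1/18)*179 = 179/18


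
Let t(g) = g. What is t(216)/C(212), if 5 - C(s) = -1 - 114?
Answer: 9/5 ≈ 1.8000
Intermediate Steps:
C(s) = 120 (C(s) = 5 - (-1 - 114) = 5 - 1*(-115) = 5 + 115 = 120)
t(216)/C(212) = 216/120 = 216*(1/120) = 9/5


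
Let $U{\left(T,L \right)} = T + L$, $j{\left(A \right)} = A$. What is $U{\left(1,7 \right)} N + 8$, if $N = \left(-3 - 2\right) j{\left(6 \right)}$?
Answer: $-232$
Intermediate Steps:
$U{\left(T,L \right)} = L + T$
$N = -30$ ($N = \left(-3 - 2\right) 6 = \left(-5\right) 6 = -30$)
$U{\left(1,7 \right)} N + 8 = \left(7 + 1\right) \left(-30\right) + 8 = 8 \left(-30\right) + 8 = -240 + 8 = -232$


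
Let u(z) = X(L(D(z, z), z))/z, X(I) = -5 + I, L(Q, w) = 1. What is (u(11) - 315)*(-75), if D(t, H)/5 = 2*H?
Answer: 260175/11 ≈ 23652.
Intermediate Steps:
D(t, H) = 10*H (D(t, H) = 5*(2*H) = 10*H)
u(z) = -4/z (u(z) = (-5 + 1)/z = -4/z)
(u(11) - 315)*(-75) = (-4/11 - 315)*(-75) = -3469/11*(-75) = 260175/11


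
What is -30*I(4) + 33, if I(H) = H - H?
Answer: 33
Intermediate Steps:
I(H) = 0
-30*I(4) + 33 = -30*0 + 33 = 0 + 33 = 33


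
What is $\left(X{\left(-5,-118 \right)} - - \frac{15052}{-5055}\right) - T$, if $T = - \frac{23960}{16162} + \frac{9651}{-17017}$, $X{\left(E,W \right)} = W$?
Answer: $- \frac{82671048247829}{695135175735} \approx -118.93$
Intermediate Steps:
$T = - \frac{281853391}{137514377}$ ($T = \left(-23960\right) \frac{1}{16162} + 9651 \left(- \frac{1}{17017}\right) = - \frac{11980}{8081} - \frac{9651}{17017} = - \frac{281853391}{137514377} \approx -2.0496$)
$\left(X{\left(-5,-118 \right)} - - \frac{15052}{-5055}\right) - T = \left(-118 - - \frac{15052}{-5055}\right) - - \frac{281853391}{137514377} = \left(-118 - \left(-15052\right) \left(- \frac{1}{5055}\right)\right) + \frac{281853391}{137514377} = \left(-118 - \frac{15052}{5055}\right) + \frac{281853391}{137514377} = - \frac{611542}{5055} + \frac{281853391}{137514377} = - \frac{82671048247829}{695135175735}$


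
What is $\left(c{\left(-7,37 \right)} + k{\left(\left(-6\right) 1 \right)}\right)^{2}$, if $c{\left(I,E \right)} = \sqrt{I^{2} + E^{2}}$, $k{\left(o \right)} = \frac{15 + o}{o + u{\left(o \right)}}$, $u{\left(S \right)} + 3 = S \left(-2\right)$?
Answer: $\left(3 + \sqrt{1418}\right)^{2} \approx 1652.9$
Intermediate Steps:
$u{\left(S \right)} = -3 - 2 S$ ($u{\left(S \right)} = -3 + S \left(-2\right) = -3 - 2 S$)
$k{\left(o \right)} = \frac{15 + o}{-3 - o}$ ($k{\left(o \right)} = \frac{15 + o}{o - \left(3 + 2 o\right)} = \frac{15 + o}{-3 - o}$)
$c{\left(I,E \right)} = \sqrt{E^{2} + I^{2}}$
$\left(c{\left(-7,37 \right)} + k{\left(\left(-6\right) 1 \right)}\right)^{2} = \left(\sqrt{37^{2} + \left(-7\right)^{2}} + \frac{15 - 6}{-3 - \left(-6\right) 1}\right)^{2} = \left(\sqrt{1369 + 49} + \frac{15 - 6}{-3 - -6}\right)^{2} = \left(\sqrt{1418} + \frac{1}{-3 + 6} \cdot 9\right)^{2} = \left(\sqrt{1418} + \frac{1}{3} \cdot 9\right)^{2} = \left(\sqrt{1418} + 3\right)^{2} = \left(3 + \sqrt{1418}\right)^{2}$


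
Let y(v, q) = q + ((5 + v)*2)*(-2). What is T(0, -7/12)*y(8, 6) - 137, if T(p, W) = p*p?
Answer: -137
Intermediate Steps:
y(v, q) = -20 + q - 4*v (y(v, q) = q + (10 + 2*v)*(-2) = q + (-20 - 4*v) = -20 + q - 4*v)
T(p, W) = p²
T(0, -7/12)*y(8, 6) - 137 = 0²*(-20 + 6 - 4*8) - 137 = 0*(-20 + 6 - 32) - 137 = 0*(-46) - 137 = 0 - 137 = -137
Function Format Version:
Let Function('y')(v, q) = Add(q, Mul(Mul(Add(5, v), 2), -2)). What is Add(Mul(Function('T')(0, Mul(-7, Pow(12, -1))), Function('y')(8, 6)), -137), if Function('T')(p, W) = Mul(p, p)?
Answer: -137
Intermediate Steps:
Function('y')(v, q) = Add(-20, q, Mul(-4, v)) (Function('y')(v, q) = Add(q, Mul(Add(10, Mul(2, v)), -2)) = Add(q, Add(-20, Mul(-4, v))) = Add(-20, q, Mul(-4, v)))
Function('T')(p, W) = Pow(p, 2)
Add(Mul(Function('T')(0, Mul(-7, Pow(12, -1))), Function('y')(8, 6)), -137) = Add(Mul(Pow(0, 2), Add(-20, 6, Mul(-4, 8))), -137) = Add(Mul(0, Add(-20, 6, -32)), -137) = Add(Mul(0, -46), -137) = Add(0, -137) = -137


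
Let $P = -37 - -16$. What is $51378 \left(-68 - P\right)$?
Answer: $-2414766$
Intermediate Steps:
$P = -21$ ($P = -37 + 16 = -21$)
$51378 \left(-68 - P\right) = 51378 \left(-68 - -21\right) = 51378 \left(-68 + 21\right) = 51378 \left(-47\right) = -2414766$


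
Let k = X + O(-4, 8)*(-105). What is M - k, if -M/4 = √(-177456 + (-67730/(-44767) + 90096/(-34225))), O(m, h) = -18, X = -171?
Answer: -1719 - 4*I*√12171745637295789394/8281895 ≈ -1719.0 - 1685.0*I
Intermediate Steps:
k = 1719 (k = -171 - 18*(-105) = -171 + 1890 = 1719)
M = -4*I*√12171745637295789394/8281895 (M = -4*√(-177456 + (-67730/(-44767) + 90096/(-34225))) = -4*√(-177456 + (-67730*(-1/44767) + 90096*(-1/34225))) = -4*√(-177456 + (67730/44767 - 90096/34225)) = -4*√(-177456 - 1715268382/1532150575) = -4*I*√12171745637295789394/8281895 ≈ -1685.0*I)
M - k = -4*I*√12171745637295789394/8281895 - 1*1719 = -4*I*√12171745637295789394/8281895 - 1719 = -1719 - 4*I*√12171745637295789394/8281895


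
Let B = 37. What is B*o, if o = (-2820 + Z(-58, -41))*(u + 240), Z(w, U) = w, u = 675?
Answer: -97434690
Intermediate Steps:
o = -2633370 (o = (-2820 - 58)*(675 + 240) = -2878*915 = -2633370)
B*o = 37*(-2633370) = -97434690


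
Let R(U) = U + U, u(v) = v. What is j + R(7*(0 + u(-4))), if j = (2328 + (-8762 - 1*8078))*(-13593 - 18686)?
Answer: 468432792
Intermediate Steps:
R(U) = 2*U
j = 468432848 (j = (2328 + (-8762 - 8078))*(-32279) = (2328 - 16840)*(-32279) = -14512*(-32279) = 468432848)
j + R(7*(0 + u(-4))) = 468432848 + 2*(7*(0 - 4)) = 468432848 + 2*(7*(-4)) = 468432848 + 2*(-28) = 468432848 - 56 = 468432792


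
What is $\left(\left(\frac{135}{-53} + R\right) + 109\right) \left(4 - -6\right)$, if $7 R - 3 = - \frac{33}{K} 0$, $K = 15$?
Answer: $\frac{396530}{371} \approx 1068.8$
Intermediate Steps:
$R = \frac{3}{7}$ ($R = \frac{3}{7} + \frac{- \frac{33}{15} \cdot 0}{7} = \frac{3}{7} + \frac{\left(-33\right) \frac{1}{15} \cdot 0}{7} = \frac{3}{7} + \frac{\left(- \frac{11}{5}\right) 0}{7} = \frac{3}{7} + \frac{1}{7} \cdot 0 = \frac{3}{7} + 0 = \frac{3}{7} \approx 0.42857$)
$\left(\left(\frac{135}{-53} + R\right) + 109\right) \left(4 - -6\right) = \left(\left(\frac{135}{-53} + \frac{3}{7}\right) + 109\right) \left(4 - -6\right) = \left(\left(135 \left(- \frac{1}{53}\right) + \frac{3}{7}\right) + 109\right) \left(4 + 6\right) = \left(\left(- \frac{135}{53} + \frac{3}{7}\right) + 109\right) 10 = \left(- \frac{786}{371} + 109\right) 10 = \frac{39653}{371} \cdot 10 = \frac{396530}{371}$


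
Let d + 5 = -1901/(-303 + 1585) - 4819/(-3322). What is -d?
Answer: 5357796/1064701 ≈ 5.0322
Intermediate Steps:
d = -5357796/1064701 (d = -5 + (-1901/(-303 + 1585) - 4819/(-3322)) = -5 + (-1901/1282 - 4819*(-1/3322)) = -5 + (-1901*1/1282 + 4819/3322) = -5 + (-1901/1282 + 4819/3322) = -5 - 34291/1064701 = -5357796/1064701 ≈ -5.0322)
-d = -1*(-5357796/1064701) = 5357796/1064701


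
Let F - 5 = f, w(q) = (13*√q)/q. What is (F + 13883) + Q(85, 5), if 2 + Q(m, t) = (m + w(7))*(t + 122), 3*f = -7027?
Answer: 67016/3 + 1651*√7/7 ≈ 22963.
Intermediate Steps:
w(q) = 13/√q
f = -7027/3 (f = (⅓)*(-7027) = -7027/3 ≈ -2342.3)
Q(m, t) = -2 + (122 + t)*(m + 13*√7/7) (Q(m, t) = -2 + (m + 13/√7)*(t + 122) = -2 + (m + 13*(√7/7))*(122 + t) = -2 + (m + 13*√7/7)*(122 + t) = -2 + (122 + t)*(m + 13*√7/7))
F = -7012/3 (F = 5 - 7027/3 = -7012/3 ≈ -2337.3)
(F + 13883) + Q(85, 5) = (-7012/3 + 13883) + (-2 + 122*85 + 1586*√7/7 + 85*5 + (13/7)*5*√7) = 34637/3 + (-2 + 10370 + 1586*√7/7 + 425 + 65*√7/7) = 34637/3 + (10793 + 1651*√7/7) = 67016/3 + 1651*√7/7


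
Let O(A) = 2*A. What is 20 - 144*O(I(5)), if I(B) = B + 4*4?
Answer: -6028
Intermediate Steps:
I(B) = 16 + B (I(B) = B + 16 = 16 + B)
20 - 144*O(I(5)) = 20 - 288*(16 + 5) = 20 - 288*21 = 20 - 144*42 = 20 - 6048 = -6028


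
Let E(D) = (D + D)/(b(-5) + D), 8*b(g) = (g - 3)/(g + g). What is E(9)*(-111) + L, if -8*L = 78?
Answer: -83469/364 ≈ -229.31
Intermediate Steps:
L = -39/4 (L = -⅛*78 = -39/4 ≈ -9.7500)
b(g) = (-3 + g)/(16*g) (b(g) = ((g - 3)/(g + g))/8 = ((-3 + g)/((2*g)))/8 = ((-3 + g)*(1/(2*g)))/8 = ((-3 + g)/(2*g))/8 = (-3 + g)/(16*g))
E(D) = 2*D/(⅒ + D) (E(D) = (D + D)/((1/16)*(-3 - 5)/(-5) + D) = (2*D)/((1/16)*(-⅕)*(-8) + D) = (2*D)/(⅒ + D) = 2*D/(⅒ + D))
E(9)*(-111) + L = (20*9/(1 + 10*9))*(-111) - 39/4 = (20*9/(1 + 90))*(-111) - 39/4 = (20*9/91)*(-111) - 39/4 = (20*9*(1/91))*(-111) - 39/4 = (180/91)*(-111) - 39/4 = -19980/91 - 39/4 = -83469/364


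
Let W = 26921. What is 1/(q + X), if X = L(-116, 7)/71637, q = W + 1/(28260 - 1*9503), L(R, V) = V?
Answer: 1343695209/36173618924425 ≈ 3.7146e-5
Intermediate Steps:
q = 504957198/18757 (q = 26921 + 1/(28260 - 1*9503) = 26921 + 1/(28260 - 9503) = 26921 + 1/18757 = 504957198/18757 ≈ 26921.)
X = 7/71637 ≈ 9.7715e-5
1/(q + X) = 1/(504957198/18757 + 7/71637) = 1/(36173618924425/1343695209) = 1343695209/36173618924425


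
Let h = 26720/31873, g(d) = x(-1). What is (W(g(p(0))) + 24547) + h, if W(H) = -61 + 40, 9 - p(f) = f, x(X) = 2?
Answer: 781743918/31873 ≈ 24527.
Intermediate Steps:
p(f) = 9 - f
g(d) = 2
W(H) = -21
h = 26720/31873 (h = 26720*(1/31873) = 26720/31873 ≈ 0.83833)
(W(g(p(0))) + 24547) + h = (-21 + 24547) + 26720/31873 = 24526 + 26720/31873 = 781743918/31873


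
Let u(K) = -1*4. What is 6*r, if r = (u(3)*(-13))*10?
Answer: 3120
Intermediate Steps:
u(K) = -4
r = 520 (r = -4*(-13)*10 = 52*10 = 520)
6*r = 6*520 = 3120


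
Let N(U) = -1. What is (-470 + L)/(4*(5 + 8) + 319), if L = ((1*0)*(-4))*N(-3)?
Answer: -470/371 ≈ -1.2668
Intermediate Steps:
L = 0 (L = ((1*0)*(-4))*(-1) = (0*(-4))*(-1) = 0*(-1) = 0)
(-470 + L)/(4*(5 + 8) + 319) = (-470 + 0)/(4*(5 + 8) + 319) = -470/(4*13 + 319) = -470/(52 + 319) = -470/371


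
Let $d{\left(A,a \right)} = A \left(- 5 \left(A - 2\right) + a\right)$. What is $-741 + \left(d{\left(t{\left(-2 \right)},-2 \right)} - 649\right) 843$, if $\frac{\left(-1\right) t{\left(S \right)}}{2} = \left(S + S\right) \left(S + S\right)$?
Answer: $-5079816$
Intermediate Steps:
$t{\left(S \right)} = - 8 S^{2}$ ($t{\left(S \right)} = - 2 \left(S + S\right) \left(S + S\right) = - 2 \cdot 2 S 2 S = - 2 \cdot 4 S^{2} = - 8 S^{2}$)
$d{\left(A,a \right)} = A \left(10 + a - 5 A\right)$ ($d{\left(A,a \right)} = A \left(- 5 \left(-2 + A\right) + a\right) = A \left(\left(10 - 5 A\right) + a\right) = A \left(10 + a - 5 A\right)$)
$-741 + \left(d{\left(t{\left(-2 \right)},-2 \right)} - 649\right) 843 = -741 + \left(- 8 \left(-2\right)^{2} \left(10 - 2 - 5 \left(- 8 \left(-2\right)^{2}\right)\right) - 649\right) 843 = -741 + \left(\left(-8\right) 4 \left(10 - 2 - 5 \left(\left(-8\right) 4\right)\right) - 649\right) 843 = -741 + \left(- 32 \left(10 - 2 - -160\right) - 649\right) 843 = -741 + \left(- 32 \left(10 - 2 + 160\right) - 649\right) 843 = -741 + \left(\left(-32\right) 168 - 649\right) 843 = -741 + \left(-5376 - 649\right) 843 = -741 - 5079075 = -5079816$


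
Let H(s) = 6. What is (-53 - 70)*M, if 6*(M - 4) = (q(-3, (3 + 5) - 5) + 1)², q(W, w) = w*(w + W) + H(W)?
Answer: -2993/2 ≈ -1496.5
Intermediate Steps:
q(W, w) = 6 + w*(W + w) (q(W, w) = w*(w + W) + 6 = w*(W + w) + 6 = 6 + w*(W + w))
M = 73/6 (M = 4 + ((6 + ((3 + 5) - 5)² - 3*((3 + 5) - 5)) + 1)²/6 = 4 + ((6 + (8 - 5)² - 3*(8 - 5)) + 1)²/6 = 4 + ((6 + 3² - 3*3) + 1)²/6 = 4 + ((6 + 9 - 9) + 1)²/6 = 4 + (6 + 1)²/6 = 4 + (⅙)*7² = 4 + (⅙)*49 = 4 + 49/6 = 73/6 ≈ 12.167)
(-53 - 70)*M = (-53 - 70)*(73/6) = -123*73/6 = -2993/2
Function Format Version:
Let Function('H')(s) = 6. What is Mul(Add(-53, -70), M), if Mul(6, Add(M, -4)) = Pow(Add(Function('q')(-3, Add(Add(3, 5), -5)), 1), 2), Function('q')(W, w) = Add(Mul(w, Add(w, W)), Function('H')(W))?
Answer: Rational(-2993, 2) ≈ -1496.5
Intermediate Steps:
Function('q')(W, w) = Add(6, Mul(w, Add(W, w))) (Function('q')(W, w) = Add(Mul(w, Add(w, W)), 6) = Add(Mul(w, Add(W, w)), 6) = Add(6, Mul(w, Add(W, w))))
M = Rational(73, 6) (M = Add(4, Mul(Rational(1, 6), Pow(Add(Add(6, Pow(Add(Add(3, 5), -5), 2), Mul(-3, Add(Add(3, 5), -5))), 1), 2))) = Add(4, Mul(Rational(1, 6), Pow(Add(Add(6, Pow(Add(8, -5), 2), Mul(-3, Add(8, -5))), 1), 2))) = Add(4, Mul(Rational(1, 6), Pow(Add(Add(6, Pow(3, 2), Mul(-3, 3)), 1), 2))) = Add(4, Mul(Rational(1, 6), Pow(Add(Add(6, 9, -9), 1), 2))) = Add(4, Mul(Rational(1, 6), Pow(Add(6, 1), 2))) = Add(4, Mul(Rational(1, 6), Pow(7, 2))) = Add(4, Mul(Rational(1, 6), 49)) = Add(4, Rational(49, 6)) = Rational(73, 6) ≈ 12.167)
Mul(Add(-53, -70), M) = Mul(Add(-53, -70), Rational(73, 6)) = Mul(-123, Rational(73, 6)) = Rational(-2993, 2)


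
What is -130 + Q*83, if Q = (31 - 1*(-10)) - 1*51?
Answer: -960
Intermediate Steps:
Q = -10 (Q = (31 + 10) - 51 = 41 - 51 = -10)
-130 + Q*83 = -130 - 10*83 = -130 - 830 = -960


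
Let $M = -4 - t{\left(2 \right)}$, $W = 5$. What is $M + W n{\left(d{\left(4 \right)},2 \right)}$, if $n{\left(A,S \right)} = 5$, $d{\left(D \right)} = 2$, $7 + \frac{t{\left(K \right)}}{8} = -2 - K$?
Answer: $109$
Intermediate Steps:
$t{\left(K \right)} = -72 - 8 K$ ($t{\left(K \right)} = -56 + 8 \left(-2 - K\right) = -56 - \left(16 + 8 K\right) = -72 - 8 K$)
$M = 84$ ($M = -4 - \left(-72 - 16\right) = -4 - -88 = -4 + 88 = 84$)
$M + W n{\left(d{\left(4 \right)},2 \right)} = 84 + 5 \cdot 5 = 84 + 25 = 109$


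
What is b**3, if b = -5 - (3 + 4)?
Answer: -1728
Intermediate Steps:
b = -12 (b = -5 - 1*7 = -5 - 7 = -12)
b**3 = (-12)**3 = -1728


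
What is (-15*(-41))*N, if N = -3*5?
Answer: -9225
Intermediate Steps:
N = -15
(-15*(-41))*N = -15*(-41)*(-15) = 615*(-15) = -9225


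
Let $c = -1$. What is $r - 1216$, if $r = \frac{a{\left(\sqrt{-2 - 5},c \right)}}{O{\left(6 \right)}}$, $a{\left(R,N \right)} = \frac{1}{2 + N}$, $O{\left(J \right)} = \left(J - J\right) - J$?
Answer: $- \frac{7297}{6} \approx -1216.2$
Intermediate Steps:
$O{\left(J \right)} = - J$ ($O{\left(J \right)} = 0 - J = - J$)
$r = - \frac{1}{6}$ ($r = \frac{1}{\left(2 - 1\right) \left(\left(-1\right) 6\right)} = \frac{1}{1 \left(-6\right)} = 1 \left(- \frac{1}{6}\right) = - \frac{1}{6} \approx -0.16667$)
$r - 1216 = - \frac{1}{6} - 1216 = - \frac{7297}{6}$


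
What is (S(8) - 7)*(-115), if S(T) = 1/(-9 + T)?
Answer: 920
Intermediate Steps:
(S(8) - 7)*(-115) = (1/(-9 + 8) - 7)*(-115) = (1/(-1) - 7)*(-115) = (-1 - 7)*(-115) = -8*(-115) = 920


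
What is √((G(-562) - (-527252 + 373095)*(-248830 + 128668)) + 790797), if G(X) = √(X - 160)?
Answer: √(-18523022637 + 19*I*√2) ≈ 0.e-4 + 1.361e+5*I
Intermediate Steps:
G(X) = √(-160 + X)
√((G(-562) - (-527252 + 373095)*(-248830 + 128668)) + 790797) = √((√(-160 - 562) - (-527252 + 373095)*(-248830 + 128668)) + 790797) = √((√(-722) - (-154157)*(-120162)) + 790797) = √((19*I*√2 - 1*18523813434) + 790797) = √((19*I*√2 - 18523813434) + 790797) = √((-18523813434 + 19*I*√2) + 790797) = √(-18523022637 + 19*I*√2)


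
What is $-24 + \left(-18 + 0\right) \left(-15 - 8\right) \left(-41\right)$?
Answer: $-16998$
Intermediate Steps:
$-24 + \left(-18 + 0\right) \left(-15 - 8\right) \left(-41\right) = -24 + \left(-18\right) \left(-23\right) \left(-41\right) = -24 + 414 \left(-41\right) = -24 - 16974 = -16998$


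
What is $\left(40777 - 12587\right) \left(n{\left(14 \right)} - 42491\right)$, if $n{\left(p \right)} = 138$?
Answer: $-1193931070$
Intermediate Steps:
$\left(40777 - 12587\right) \left(n{\left(14 \right)} - 42491\right) = \left(40777 - 12587\right) \left(138 - 42491\right) = 28190 \left(-42353\right) = -1193931070$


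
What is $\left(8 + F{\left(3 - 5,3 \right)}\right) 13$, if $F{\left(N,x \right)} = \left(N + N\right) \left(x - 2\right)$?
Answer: $52$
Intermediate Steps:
$F{\left(N,x \right)} = 2 N \left(-2 + x\right)$
$\left(8 + F{\left(3 - 5,3 \right)}\right) 13 = \left(8 + 2 \left(3 - 5\right) \left(-2 + 3\right)\right) 13 = \left(8 + 2 \left(3 - 5\right) 1\right) 13 = \left(8 + 2 \left(-2\right) 1\right) 13 = \left(8 - 4\right) 13 = 4 \cdot 13 = 52$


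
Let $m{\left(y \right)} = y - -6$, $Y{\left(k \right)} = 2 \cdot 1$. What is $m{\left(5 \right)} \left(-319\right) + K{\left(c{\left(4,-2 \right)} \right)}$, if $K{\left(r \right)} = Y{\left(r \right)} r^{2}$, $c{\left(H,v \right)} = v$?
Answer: $-3501$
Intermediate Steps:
$Y{\left(k \right)} = 2$
$m{\left(y \right)} = 6 + y$ ($m{\left(y \right)} = y + 6 = 6 + y$)
$K{\left(r \right)} = 2 r^{2}$
$m{\left(5 \right)} \left(-319\right) + K{\left(c{\left(4,-2 \right)} \right)} = \left(6 + 5\right) \left(-319\right) + 2 \left(-2\right)^{2} = 11 \left(-319\right) + 2 \cdot 4 = -3509 + 8 = -3501$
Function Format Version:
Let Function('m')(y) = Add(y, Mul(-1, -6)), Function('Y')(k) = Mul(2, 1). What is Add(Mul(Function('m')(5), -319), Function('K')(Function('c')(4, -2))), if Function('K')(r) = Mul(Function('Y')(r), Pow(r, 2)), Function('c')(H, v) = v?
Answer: -3501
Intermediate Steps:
Function('Y')(k) = 2
Function('m')(y) = Add(6, y) (Function('m')(y) = Add(y, 6) = Add(6, y))
Function('K')(r) = Mul(2, Pow(r, 2))
Add(Mul(Function('m')(5), -319), Function('K')(Function('c')(4, -2))) = Add(Mul(Add(6, 5), -319), Mul(2, Pow(-2, 2))) = Add(Mul(11, -319), Mul(2, 4)) = Add(-3509, 8) = -3501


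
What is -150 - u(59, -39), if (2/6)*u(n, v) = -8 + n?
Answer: -303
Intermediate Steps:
u(n, v) = -24 + 3*n (u(n, v) = 3*(-8 + n) = -24 + 3*n)
-150 - u(59, -39) = -150 - (-24 + 3*59) = -150 - (-24 + 177) = -150 - 1*153 = -150 - 153 = -303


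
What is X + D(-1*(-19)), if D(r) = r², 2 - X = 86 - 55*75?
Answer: 4402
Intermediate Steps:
X = 4041 (X = 2 - (86 - 55*75) = 2 - (86 - 4125) = 2 - 1*(-4039) = 2 + 4039 = 4041)
X + D(-1*(-19)) = 4041 + (-1*(-19))² = 4041 + 19² = 4041 + 361 = 4402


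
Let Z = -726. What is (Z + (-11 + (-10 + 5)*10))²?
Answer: 619369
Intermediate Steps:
(Z + (-11 + (-10 + 5)*10))² = (-726 + (-11 + (-10 + 5)*10))² = (-726 + (-11 - 5*10))² = (-726 + (-11 - 50))² = (-726 - 61)² = (-787)² = 619369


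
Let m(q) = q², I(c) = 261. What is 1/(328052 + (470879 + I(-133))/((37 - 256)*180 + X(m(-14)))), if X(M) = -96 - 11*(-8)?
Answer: 9857/3233490779 ≈ 3.0484e-6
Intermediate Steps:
X(M) = -8 (X(M) = -96 - 1*(-88) = -96 + 88 = -8)
1/(328052 + (470879 + I(-133))/((37 - 256)*180 + X(m(-14)))) = 1/(328052 + (470879 + 261)/((37 - 256)*180 - 8)) = 1/(328052 + 471140/(-219*180 - 8)) = 1/(328052 + 471140/(-39420 - 8)) = 1/(328052 + 471140/(-39428)) = 1/(328052 + 471140*(-1/39428)) = 1/(328052 - 117785/9857) = 1/(3233490779/9857) = 9857/3233490779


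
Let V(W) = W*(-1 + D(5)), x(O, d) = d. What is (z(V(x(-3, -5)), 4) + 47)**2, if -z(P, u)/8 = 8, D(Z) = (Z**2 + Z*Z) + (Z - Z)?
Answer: 289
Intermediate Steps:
D(Z) = 2*Z**2 (D(Z) = (Z**2 + Z**2) + 0 = 2*Z**2 + 0 = 2*Z**2)
V(W) = 49*W (V(W) = W*(-1 + 2*5**2) = W*(-1 + 2*25) = W*(-1 + 50) = W*49 = 49*W)
z(P, u) = -64 (z(P, u) = -8*8 = -64)
(z(V(x(-3, -5)), 4) + 47)**2 = (-64 + 47)**2 = (-17)**2 = 289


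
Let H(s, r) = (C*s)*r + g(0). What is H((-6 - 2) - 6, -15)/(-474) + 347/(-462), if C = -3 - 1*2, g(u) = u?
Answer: 53437/36498 ≈ 1.4641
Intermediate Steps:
C = -5 (C = -3 - 2 = -5)
H(s, r) = -5*r*s (H(s, r) = (-5*s)*r + 0 = -5*r*s + 0 = -5*r*s)
H((-6 - 2) - 6, -15)/(-474) + 347/(-462) = -5*(-15)*((-6 - 2) - 6)/(-474) + 347/(-462) = -5*(-15)*(-8 - 6)*(-1/474) + 347*(-1/462) = -5*(-15)*(-14)*(-1/474) - 347/462 = -1050*(-1/474) - 347/462 = 175/79 - 347/462 = 53437/36498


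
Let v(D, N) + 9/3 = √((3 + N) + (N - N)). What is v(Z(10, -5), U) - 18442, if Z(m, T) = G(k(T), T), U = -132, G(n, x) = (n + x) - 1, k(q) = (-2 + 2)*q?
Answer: -18445 + I*√129 ≈ -18445.0 + 11.358*I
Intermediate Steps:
k(q) = 0 (k(q) = 0*q = 0)
G(n, x) = -1 + n + x
Z(m, T) = -1 + T (Z(m, T) = -1 + 0 + T = -1 + T)
v(D, N) = -3 + √(3 + N) (v(D, N) = -3 + √((3 + N) + (N - N)) = -3 + √((3 + N) + 0) = -3 + √(3 + N))
v(Z(10, -5), U) - 18442 = (-3 + √(3 - 132)) - 18442 = (-3 + √(-129)) - 18442 = (-3 + I*√129) - 18442 = -18445 + I*√129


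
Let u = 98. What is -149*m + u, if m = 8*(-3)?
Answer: 3674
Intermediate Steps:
m = -24
-149*m + u = -149*(-24) + 98 = 3576 + 98 = 3674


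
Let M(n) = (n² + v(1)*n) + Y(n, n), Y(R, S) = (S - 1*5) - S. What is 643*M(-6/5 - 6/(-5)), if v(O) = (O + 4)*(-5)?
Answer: -3215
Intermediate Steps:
Y(R, S) = -5 (Y(R, S) = (S - 5) - S = (-5 + S) - S = -5)
v(O) = -20 - 5*O (v(O) = (4 + O)*(-5) = -20 - 5*O)
M(n) = -5 + n² - 25*n (M(n) = (n² + (-20 - 5*1)*n) - 5 = (n² + (-20 - 5)*n) - 5 = (n² - 25*n) - 5 = -5 + n² - 25*n)
643*M(-6/5 - 6/(-5)) = 643*(-5 + (-6/5 - 6/(-5))² - 25*(-6/5 - 6/(-5))) = 643*(-5 + (-6*⅕ - 6*(-⅕))² - 25*(-6*⅕ - 6*(-⅕))) = 643*(-5 + (-6/5 + 6/5)² - 25*(-6/5 + 6/5)) = 643*(-5 + 0² - 25*0) = 643*(-5 + 0 + 0) = 643*(-5) = -3215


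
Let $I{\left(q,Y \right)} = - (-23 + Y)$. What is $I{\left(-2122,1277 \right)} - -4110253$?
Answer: $4108999$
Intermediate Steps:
$I{\left(q,Y \right)} = 23 - Y$
$I{\left(-2122,1277 \right)} - -4110253 = \left(23 - 1277\right) - -4110253 = \left(23 - 1277\right) + 4110253 = -1254 + 4110253 = 4108999$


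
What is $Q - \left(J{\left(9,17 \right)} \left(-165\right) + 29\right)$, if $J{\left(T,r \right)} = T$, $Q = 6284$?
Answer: $7740$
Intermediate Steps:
$Q - \left(J{\left(9,17 \right)} \left(-165\right) + 29\right) = 6284 - \left(9 \left(-165\right) + 29\right) = 6284 - \left(-1485 + 29\right) = 6284 - -1456 = 6284 + 1456 = 7740$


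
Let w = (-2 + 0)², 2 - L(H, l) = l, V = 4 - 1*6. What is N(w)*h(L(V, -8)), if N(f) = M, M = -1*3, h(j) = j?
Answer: -30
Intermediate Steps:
V = -2 (V = 4 - 6 = -2)
L(H, l) = 2 - l
w = 4 (w = (-2)² = 4)
M = -3
N(f) = -3
N(w)*h(L(V, -8)) = -3*(2 - 1*(-8)) = -3*(2 + 8) = -3*10 = -30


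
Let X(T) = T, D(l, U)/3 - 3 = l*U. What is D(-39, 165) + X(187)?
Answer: -19109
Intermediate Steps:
D(l, U) = 9 + 3*U*l (D(l, U) = 9 + 3*(l*U) = 9 + 3*(U*l) = 9 + 3*U*l)
D(-39, 165) + X(187) = (9 + 3*165*(-39)) + 187 = (9 - 19305) + 187 = -19296 + 187 = -19109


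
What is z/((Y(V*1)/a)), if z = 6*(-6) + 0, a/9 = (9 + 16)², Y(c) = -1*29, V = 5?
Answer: 202500/29 ≈ 6982.8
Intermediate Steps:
Y(c) = -29
a = 5625 (a = 9*(9 + 16)² = 9*25² = 9*625 = 5625)
z = -36 (z = -36 + 0 = -36)
z/((Y(V*1)/a)) = -36/((-29/5625)) = -36/((-29*1/5625)) = -36/(-29/5625) = -36*(-5625/29) = 202500/29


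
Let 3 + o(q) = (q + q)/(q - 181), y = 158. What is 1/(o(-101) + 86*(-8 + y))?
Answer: 141/1818578 ≈ 7.7533e-5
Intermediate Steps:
o(q) = -3 + 2*q/(-181 + q) (o(q) = -3 + (q + q)/(q - 181) = -3 + (2*q)/(-181 + q) = -3 + 2*q/(-181 + q))
1/(o(-101) + 86*(-8 + y)) = 1/((543 - 1*(-101))/(-181 - 101) + 86*(-8 + 158)) = 1/((543 + 101)/(-282) + 86*150) = 1/(-1/282*644 + 12900) = 1/(-322/141 + 12900) = 1/(1818578/141) = 141/1818578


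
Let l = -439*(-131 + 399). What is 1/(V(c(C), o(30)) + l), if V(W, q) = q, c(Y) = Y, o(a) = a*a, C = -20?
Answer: -1/116752 ≈ -8.5652e-6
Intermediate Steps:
o(a) = a²
l = -117652 (l = -439*268 = -117652)
1/(V(c(C), o(30)) + l) = 1/(30² - 117652) = 1/(900 - 117652) = 1/(-116752) = -1/116752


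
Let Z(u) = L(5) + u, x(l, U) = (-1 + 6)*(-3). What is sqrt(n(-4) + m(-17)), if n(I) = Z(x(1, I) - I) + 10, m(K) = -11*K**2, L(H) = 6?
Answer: 23*I*sqrt(6) ≈ 56.338*I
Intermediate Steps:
x(l, U) = -15 (x(l, U) = 5*(-3) = -15)
Z(u) = 6 + u
n(I) = 1 - I (n(I) = (6 + (-15 - I)) + 10 = (-9 - I) + 10 = 1 - I)
sqrt(n(-4) + m(-17)) = sqrt((1 - 1*(-4)) - 11*(-17)**2) = sqrt((1 + 4) - 11*289) = sqrt(5 - 3179) = sqrt(-3174) = 23*I*sqrt(6)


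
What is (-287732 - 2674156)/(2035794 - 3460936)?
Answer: 1480944/712571 ≈ 2.0783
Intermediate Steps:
(-287732 - 2674156)/(2035794 - 3460936) = -2961888/(-1425142) = -2961888*(-1/1425142) = 1480944/712571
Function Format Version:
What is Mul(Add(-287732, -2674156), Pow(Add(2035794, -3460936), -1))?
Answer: Rational(1480944, 712571) ≈ 2.0783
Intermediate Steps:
Mul(Add(-287732, -2674156), Pow(Add(2035794, -3460936), -1)) = Mul(-2961888, Pow(-1425142, -1)) = Mul(-2961888, Rational(-1, 1425142)) = Rational(1480944, 712571)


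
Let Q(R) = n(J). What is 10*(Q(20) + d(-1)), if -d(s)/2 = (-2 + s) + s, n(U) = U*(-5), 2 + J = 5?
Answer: -70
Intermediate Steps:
J = 3 (J = -2 + 5 = 3)
n(U) = -5*U
d(s) = 4 - 4*s (d(s) = -2*((-2 + s) + s) = -2*(-2 + 2*s) = 4 - 4*s)
Q(R) = -15 (Q(R) = -5*3 = -15)
10*(Q(20) + d(-1)) = 10*(-15 + (4 - 4*(-1))) = 10*(-15 + (4 + 4)) = 10*(-15 + 8) = 10*(-7) = -70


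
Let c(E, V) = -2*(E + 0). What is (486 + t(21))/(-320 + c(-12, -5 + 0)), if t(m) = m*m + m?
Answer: -237/74 ≈ -3.2027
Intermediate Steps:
c(E, V) = -2*E
t(m) = m + m² (t(m) = m² + m = m + m²)
(486 + t(21))/(-320 + c(-12, -5 + 0)) = (486 + 21*(1 + 21))/(-320 - 2*(-12)) = (486 + 21*22)/(-320 + 24) = (486 + 462)/(-296) = 948*(-1/296) = -237/74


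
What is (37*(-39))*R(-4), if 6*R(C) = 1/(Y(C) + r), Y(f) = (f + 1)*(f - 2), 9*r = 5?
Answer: -4329/334 ≈ -12.961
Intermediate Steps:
r = 5/9 (r = (⅑)*5 = 5/9 ≈ 0.55556)
Y(f) = (1 + f)*(-2 + f)
R(C) = 1/(6*(-13/9 + C² - C)) (R(C) = 1/(6*((-2 + C² - C) + 5/9)) = 1/(6*(-13/9 + C² - C)))
(37*(-39))*R(-4) = (37*(-39))*(3/(2*(-13 - 9*(-4) + 9*(-4)²))) = -4329/(2*(-13 + 36 + 9*16)) = -4329/(2*(-13 + 36 + 144)) = -4329/(2*167) = -1443*3/334 = -4329/334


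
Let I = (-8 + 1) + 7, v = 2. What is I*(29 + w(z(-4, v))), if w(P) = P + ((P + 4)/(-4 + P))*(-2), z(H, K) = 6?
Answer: 0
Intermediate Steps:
I = 0 (I = -7 + 7 = 0)
w(P) = P - 2*(4 + P)/(-4 + P) (w(P) = P + ((4 + P)/(-4 + P))*(-2) = P - 2*(4 + P)/(-4 + P))
I*(29 + w(z(-4, v))) = 0*(29 + (-8 + 6**2 - 6*6)/(-4 + 6)) = 0*(29 + (-8 + 36 - 36)/2) = 0*(29 + (1/2)*(-8)) = 0*(29 - 4) = 0*25 = 0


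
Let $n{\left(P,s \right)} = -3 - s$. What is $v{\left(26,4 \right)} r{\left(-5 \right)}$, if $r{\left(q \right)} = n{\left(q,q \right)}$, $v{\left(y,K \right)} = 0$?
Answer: $0$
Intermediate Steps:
$r{\left(q \right)} = -3 - q$
$v{\left(26,4 \right)} r{\left(-5 \right)} = 0 \left(-3 - -5\right) = 0 \left(-3 + 5\right) = 0 \cdot 2 = 0$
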